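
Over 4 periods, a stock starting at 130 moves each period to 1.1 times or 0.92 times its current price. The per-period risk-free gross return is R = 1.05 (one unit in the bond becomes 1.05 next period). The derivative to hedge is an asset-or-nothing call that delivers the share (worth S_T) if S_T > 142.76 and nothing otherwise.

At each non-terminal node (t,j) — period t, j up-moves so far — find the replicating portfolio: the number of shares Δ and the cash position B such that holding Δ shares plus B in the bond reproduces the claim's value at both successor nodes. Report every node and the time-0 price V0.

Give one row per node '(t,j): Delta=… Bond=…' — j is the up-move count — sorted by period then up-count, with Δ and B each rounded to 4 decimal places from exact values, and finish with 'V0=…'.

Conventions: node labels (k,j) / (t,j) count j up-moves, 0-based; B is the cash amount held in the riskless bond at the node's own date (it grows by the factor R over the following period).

(0,0): Delta=2.9875 Bond=-290.9563
(1,0): Delta=3.4984 Bond=-366.6050
(1,1): Delta=2.8232 Bond=-282.0038
(2,0): Delta=0.0000 Bond=0.0000
(2,1): Delta=4.6238 Bond=-532.9872
(2,2): Delta=2.2440 Bond=-204.9951
(3,0): Delta=0.0000 Bond=0.0000
(3,1): Delta=0.0000 Bond=0.0000
(3,2): Delta=6.1111 Bond=-774.8814
(3,3): Delta=1.0000 Bond=0.0000
V0=97.4209

Arbitrage-free pricing uses the up-move probability p* = (R−d)/(u−d) = 0.7222, discounting each step at R = 1.05.
At maturity the claim pays: V(4,0)=0.0000, V(4,1)=0.0000, V(4,2)=0.0000, V(4,3)=159.1876, V(4,4)=190.3330
(3,0): S=101.2294. Δ = (V_up−V_dn)/(S_up−S_dn) = (0.0000−0.0000)/(111.3524−93.1311) = 0.0000. V = [p*·0.0000 + (1−p*)·0.0000]/1.05 = 0.0000. B = V − Δ·S = 0.0000.
(3,1): S=121.0352. Δ = (V_up−V_dn)/(S_up−S_dn) = (0.0000−0.0000)/(133.1387−111.3524) = 0.0000. V = [p*·0.0000 + (1−p*)·0.0000]/1.05 = 0.0000. B = V − Δ·S = 0.0000.
(3,2): S=144.7160. Δ = (V_up−V_dn)/(S_up−S_dn) = (159.1876−0.0000)/(159.1876−133.1387) = 6.1111. V = [p*·159.1876 + (1−p*)·0.0000]/1.05 = 109.4941. B = V − Δ·S = -774.8814.
(3,3): S=173.0300. Δ = (V_up−V_dn)/(S_up−S_dn) = (190.3330−159.1876)/(190.3330−159.1876) = 1.0000. V = [p*·190.3330 + (1−p*)·159.1876]/1.05 = 173.0300. B = V − Δ·S = 0.0000.
(2,0): S=110.0320. Δ = (V_up−V_dn)/(S_up−S_dn) = (0.0000−0.0000)/(121.0352−101.2294) = 0.0000. V = [p*·0.0000 + (1−p*)·0.0000]/1.05 = 0.0000. B = V − Δ·S = 0.0000.
(2,1): S=131.5600. Δ = (V_up−V_dn)/(S_up−S_dn) = (109.4941−0.0000)/(144.7160−121.0352) = 4.6238. V = [p*·109.4941 + (1−p*)·0.0000]/1.05 = 75.3134. B = V − Δ·S = -532.9872.
(2,2): S=157.3000. Δ = (V_up−V_dn)/(S_up−S_dn) = (173.0300−109.4941)/(173.0300−144.7160) = 2.2440. V = [p*·173.0300 + (1−p*)·109.4941]/1.05 = 147.9820. B = V − Δ·S = -204.9951.
(1,0): S=119.6000. Δ = (V_up−V_dn)/(S_up−S_dn) = (75.3134−0.0000)/(131.5600−110.0320) = 3.4984. V = [p*·75.3134 + (1−p*)·0.0000]/1.05 = 51.8029. B = V − Δ·S = -366.6050.
(1,1): S=143.0000. Δ = (V_up−V_dn)/(S_up−S_dn) = (147.9820−75.3134)/(157.3000−131.5600) = 2.8232. V = [p*·147.9820 + (1−p*)·75.3134]/1.05 = 121.7108. B = V − Δ·S = -282.0038.
(0,0): S=130.0000. Δ = (V_up−V_dn)/(S_up−S_dn) = (121.7108−51.8029)/(143.0000−119.6000) = 2.9875. V = [p*·121.7108 + (1−p*)·51.8029]/1.05 = 97.4209. B = V − Δ·S = -290.9563.
As a check, the time-0 holding Δ(0,0)·S0 + B(0,0) comes to 97.4209 — exactly V0.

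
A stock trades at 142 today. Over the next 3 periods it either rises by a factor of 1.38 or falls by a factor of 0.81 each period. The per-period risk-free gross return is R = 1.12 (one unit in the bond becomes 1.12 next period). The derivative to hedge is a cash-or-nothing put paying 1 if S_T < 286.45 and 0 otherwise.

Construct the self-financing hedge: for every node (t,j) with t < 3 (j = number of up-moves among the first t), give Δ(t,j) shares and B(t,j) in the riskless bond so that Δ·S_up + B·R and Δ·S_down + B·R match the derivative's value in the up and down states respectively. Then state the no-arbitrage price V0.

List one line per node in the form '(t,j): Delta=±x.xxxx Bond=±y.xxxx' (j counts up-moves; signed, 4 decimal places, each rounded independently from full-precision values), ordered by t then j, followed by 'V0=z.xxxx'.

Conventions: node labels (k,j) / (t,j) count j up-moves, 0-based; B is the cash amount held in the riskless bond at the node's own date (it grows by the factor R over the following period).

Risk-neutral probability p* = (R−d)/(u−d) = (1.12−0.81)/(1.38−0.81) = 0.5439.
Terminal payoffs: V(3,0)=1.0000, V(3,1)=1.0000, V(3,2)=1.0000, V(3,3)=0.0000
Node (2,0) S=93.1662: V=(p*·1.0000+(1−p*)·1.0000)/1.12=0.8929; Δ=(1.0000−1.0000)/(128.5694−75.4646)=0.0000; B=V−Δ·S=0.8929
Node (2,1) S=158.7276: V=(p*·1.0000+(1−p*)·1.0000)/1.12=0.8929; Δ=(1.0000−1.0000)/(219.0441−128.5694)=0.0000; B=V−Δ·S=0.8929
Node (2,2) S=270.4248: V=(p*·0.0000+(1−p*)·1.0000)/1.12=0.4073; Δ=(0.0000−1.0000)/(373.1862−219.0441)=-0.0065; B=V−Δ·S=2.1617
Node (1,0) S=115.0200: V=(p*·0.8929+(1−p*)·0.8929)/1.12=0.7972; Δ=(0.8929−0.8929)/(158.7276−93.1662)=0.0000; B=V−Δ·S=0.7972
Node (1,1) S=195.9600: V=(p*·0.4073+(1−p*)·0.8929)/1.12=0.5614; Δ=(0.4073−0.8929)/(270.4248−158.7276)=-0.0043; B=V−Δ·S=1.4133
Node (0,0) S=142.0000: V=(p*·0.5614+(1−p*)·0.7972)/1.12=0.5973; Δ=(0.5614−0.7972)/(195.9600−115.0200)=-0.0029; B=V−Δ·S=1.0110
Verification: the root portfolio costs Δ(0,0)·S0 + B(0,0) = 0.5973, matching V0.

(0,0): Delta=-0.0029 Bond=1.0110
(1,0): Delta=0.0000 Bond=0.7972
(1,1): Delta=-0.0043 Bond=1.4133
(2,0): Delta=0.0000 Bond=0.8929
(2,1): Delta=0.0000 Bond=0.8929
(2,2): Delta=-0.0065 Bond=2.1617
V0=0.5973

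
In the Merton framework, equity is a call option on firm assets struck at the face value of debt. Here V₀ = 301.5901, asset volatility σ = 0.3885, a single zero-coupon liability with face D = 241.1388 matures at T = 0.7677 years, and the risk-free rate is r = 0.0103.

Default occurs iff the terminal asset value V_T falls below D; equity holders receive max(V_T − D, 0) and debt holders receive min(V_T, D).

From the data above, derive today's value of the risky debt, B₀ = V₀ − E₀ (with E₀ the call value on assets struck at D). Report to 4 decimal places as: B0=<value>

B0=225.8451

With assets at 301.5901 and a single debt payment of 241.1388 at 0.7677 years:
d₁ = [ln(V₀/D) + (r + σ²/2)T] / (σ√T)
   = [ln(301.5901/241.1388) + (0.0103 + 0.5·0.3885²)·0.7677] / (0.3885·√0.7677)
   = [0.223696 + 0.065843] / 0.340398 = 0.850589
d₂ = d₁ − σ√T = 0.850589 − 0.340398 = 0.510191
N(d₁) = 0.802501,  N(d₂) = 0.695041,  e^(−rT) = 0.992124
E₀ = V₀·N(d₁) − D·e^(−rT)·N(d₂)
   = 301.5901·0.802501 − 241.1388·0.992124·0.695041 = 75.745044
B₀ = V₀ − E₀ = 301.5901 − 75.745044 = 225.845056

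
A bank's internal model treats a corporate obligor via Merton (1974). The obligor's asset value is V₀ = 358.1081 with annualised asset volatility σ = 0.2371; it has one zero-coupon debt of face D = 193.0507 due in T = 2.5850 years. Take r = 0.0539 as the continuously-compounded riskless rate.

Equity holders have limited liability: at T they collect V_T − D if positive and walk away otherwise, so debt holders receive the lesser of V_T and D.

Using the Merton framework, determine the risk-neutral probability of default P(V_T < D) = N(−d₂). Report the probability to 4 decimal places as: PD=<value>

Work the structural quantities from V₀ = 358.1081 against face 193.0507:
d₁ = [ln(V₀/D) + (r + σ²/2)T] / (σ√T)
   = [ln(358.1081/193.0507) + (0.0539 + 0.5·0.2371²)·2.5850] / (0.2371·√2.5850)
   = [0.617882 + 0.211991] / 0.381208 = 2.176957
d₂ = d₁ − σ√T = 2.176957 − 0.381208 = 1.795750
risk-neutral PD = N(−d₂) = N(-1.795750) = 0.036267

PD=0.0363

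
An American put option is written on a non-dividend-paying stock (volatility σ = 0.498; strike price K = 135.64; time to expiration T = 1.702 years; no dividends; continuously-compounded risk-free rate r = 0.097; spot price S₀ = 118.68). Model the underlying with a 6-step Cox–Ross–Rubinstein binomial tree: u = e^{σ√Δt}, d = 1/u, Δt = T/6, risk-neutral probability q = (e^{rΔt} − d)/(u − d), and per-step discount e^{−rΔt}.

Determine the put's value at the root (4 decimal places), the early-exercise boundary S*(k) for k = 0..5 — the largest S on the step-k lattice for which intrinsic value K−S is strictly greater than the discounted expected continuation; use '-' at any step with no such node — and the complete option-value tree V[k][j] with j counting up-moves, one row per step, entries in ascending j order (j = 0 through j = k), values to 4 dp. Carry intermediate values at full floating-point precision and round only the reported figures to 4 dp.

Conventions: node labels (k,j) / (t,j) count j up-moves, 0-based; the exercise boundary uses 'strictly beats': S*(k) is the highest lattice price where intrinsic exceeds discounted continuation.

Δt=0.28367  u=1.30374  d=0.76702  q=0.48606  discount=0.97286
step 6 (expiry): payoffs max(K−S,0) = 111.4724 94.5615 65.8174 16.9600 0.0000 0.0000 0.0000
step 5: (k=5,j=0): S=31.5082, K−S=104.1318, hold=100.4505 ⇒ V=104.1318 exercise | (k=5,j=1): S=53.5556, K−S=82.0844, hold=78.4030 ⇒ V=82.0844 exercise | (k=5,j=2): S=91.0305, K−S=44.6095, hold=40.9282 ⇒ V=44.6095 exercise | (k=5,j=3): S=154.7278, K−S=0.0000, hold=8.4799 ⇒ V=8.4799 continue | (k=5,j=4): S=262.9965, K−S=0.0000, hold=0.0000 ⇒ V=0.0000 continue | (k=5,j=5): S=447.0247, K−S=0.0000, hold=0.0000 ⇒ V=0.0000 continue  boundary S*=91.0305
step 4: (k=4,j=0): S=41.0785, K−S=94.5615, hold=90.8802 ⇒ V=94.5615 exercise | (k=4,j=1): S=69.8226, K−S=65.8174, hold=62.1361 ⇒ V=65.8174 exercise | (k=4,j=2): S=118.6800, K−S=16.9600, hold=26.3144 ⇒ V=26.3144 continue | (k=4,j=3): S=201.7247, K−S=0.0000, hold=4.2399 ⇒ V=4.2399 continue | (k=4,j=4): S=342.8789, K−S=0.0000, hold=0.0000 ⇒ V=0.0000 continue  boundary S*=69.8226
step 3: (k=3,j=0): S=53.5556, K−S=82.0844, hold=78.4030 ⇒ V=82.0844 exercise | (k=3,j=1): S=91.0305, K−S=44.6095, hold=45.3516 ⇒ V=45.3516 continue | (k=3,j=2): S=154.7278, K−S=0.0000, hold=15.1620 ⇒ V=15.1620 continue | (k=3,j=3): S=262.9965, K−S=0.0000, hold=2.1199 ⇒ V=2.1199 continue  boundary S*=53.5556
step 2: (k=2,j=0): S=69.8226, K−S=65.8174, hold=62.4869 ⇒ V=65.8174 exercise | (k=2,j=1): S=118.6800, K−S=16.9600, hold=29.8452 ⇒ V=29.8452 continue | (k=2,j=2): S=201.7247, K−S=0.0000, hold=8.5834 ⇒ V=8.5834 continue  boundary S*=69.8226
step 1: (k=1,j=0): S=91.0305, K−S=44.6095, hold=47.0211 ⇒ V=47.0211 continue | (k=1,j=1): S=154.7278, K−S=0.0000, hold=18.9812 ⇒ V=18.9812 continue  boundary S*=-
step 0: (k=0,j=0): S=118.6800, K−S=16.9600, hold=32.4859 ⇒ V=32.4859 continue  boundary S*=-

price = 32.4859
boundary = - - 69.8226 53.5556 69.8226 91.0305
tree:
32.4859
47.0211 18.9812
65.8174 29.8452 8.5834
82.0844 45.3516 15.1620 2.1199
94.5615 65.8174 26.3144 4.2399 0.0000
104.1318 82.0844 44.6095 8.4799 0.0000 0.0000
111.4724 94.5615 65.8174 16.9600 0.0000 0.0000 0.0000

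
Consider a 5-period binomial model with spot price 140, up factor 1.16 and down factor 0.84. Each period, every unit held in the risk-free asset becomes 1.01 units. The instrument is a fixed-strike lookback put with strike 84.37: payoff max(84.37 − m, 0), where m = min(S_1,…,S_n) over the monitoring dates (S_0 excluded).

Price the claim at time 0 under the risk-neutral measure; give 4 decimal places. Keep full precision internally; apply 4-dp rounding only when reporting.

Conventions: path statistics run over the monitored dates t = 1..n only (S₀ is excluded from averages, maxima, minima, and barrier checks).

With p* = (R−d)/(u−d) = 0.5312, sum probability × payoff across the paths and divide by R^5.
Enumerate all 2^5 = 32 price paths (U = up ×1.16, D = down ×0.84); each path with k up-moves has probability p*^k·(1−p*)^(5−k).
DDDDD: m=58.5497, payoff=25.8203, prob=0.022631
UDDDD: m=80.8543, payoff=3.5157, prob=0.025649
DUDDD: m=80.8543, payoff=3.5157, prob=0.025649
UUDDD: m=111.6560, payoff=0.0000, prob=0.029068
DDUDD: m=80.8543, payoff=3.5157, prob=0.025649
UDUDD: m=111.6560, payoff=0.0000, prob=0.029068
DUUDD: m=111.6560, payoff=0.0000, prob=0.029068
UUUDD: m=154.1916, payoff=0.0000, prob=0.032944
DDDUD: m=80.8543, payoff=3.5157, prob=0.025649
UDDUD: m=111.6560, payoff=0.0000, prob=0.029068
DUDUD: m=111.6560, payoff=0.0000, prob=0.029068
UUDUD: m=154.1916, payoff=0.0000, prob=0.032944
DDUUD: m=98.7840, payoff=0.0000, prob=0.029068
UDUUD: m=136.4160, payoff=0.0000, prob=0.032944
DUUUD: m=117.6000, payoff=0.0000, prob=0.032944
UUUUD: m=162.4000, payoff=0.0000, prob=0.037337
DDDDU: m=69.7020, payoff=14.6680, prob=0.025649
UDDDU: m=96.2551, payoff=0.0000, prob=0.029068
DUDDU: m=96.2551, payoff=0.0000, prob=0.029068
UUDDU: m=132.9238, payoff=0.0000, prob=0.032944
DDUDU: m=96.2551, payoff=0.0000, prob=0.029068
UDUDU: m=132.9238, payoff=0.0000, prob=0.032944
DUUDU: m=117.6000, payoff=0.0000, prob=0.032944
UUUDU: m=162.4000, payoff=0.0000, prob=0.037337
DDDUU: m=82.9786, payoff=1.3914, prob=0.029068
UDDUU: m=114.5894, payoff=0.0000, prob=0.032944
DUDUU: m=114.5894, payoff=0.0000, prob=0.032944
UUDUU: m=158.2426, payoff=0.0000, prob=0.037337
DDUUU: m=98.7840, payoff=0.0000, prob=0.032944
UDUUU: m=136.4160, payoff=0.0000, prob=0.037337
DUUUU: m=117.6000, payoff=0.0000, prob=0.037337
UUUUU: m=162.4000, payoff=0.0000, prob=0.042315
Price = Σ prob·payoff / R^5 = 1.361695 / 1.051010 = 1.2956

price = 1.2956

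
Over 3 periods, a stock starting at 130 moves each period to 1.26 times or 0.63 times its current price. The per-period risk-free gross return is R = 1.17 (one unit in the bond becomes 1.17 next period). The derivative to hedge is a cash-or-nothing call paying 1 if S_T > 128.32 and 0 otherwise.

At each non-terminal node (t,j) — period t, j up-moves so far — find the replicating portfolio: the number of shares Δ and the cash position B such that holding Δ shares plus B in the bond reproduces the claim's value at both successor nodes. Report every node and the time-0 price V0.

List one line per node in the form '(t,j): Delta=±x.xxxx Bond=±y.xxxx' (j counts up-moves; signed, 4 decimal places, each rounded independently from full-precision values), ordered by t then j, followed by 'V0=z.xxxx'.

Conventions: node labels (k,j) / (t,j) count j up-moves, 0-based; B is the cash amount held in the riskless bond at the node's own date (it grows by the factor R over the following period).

(0,0): Delta=0.0022 Bond=0.3058
(1,0): Delta=0.0142 Bond=-0.6262
(1,1): Delta=0.0012 Bond=0.5218
(2,0): Delta=0.0000 Bond=0.0000
(2,1): Delta=0.0154 Bond=-0.8547
(2,2): Delta=0.0000 Bond=0.8547
V0=0.5898

The replicating-portfolio and risk-neutral prices coincide; use p* = (1.17−0.63)/(1.26−0.63) = 0.8571 for the latter.
At maturity the claim pays: V(3,0)=0.0000, V(3,1)=0.0000, V(3,2)=1.0000, V(3,3)=1.0000
Node (2,0) S=51.5970: V=(p*·0.0000+(1−p*)·0.0000)/1.17=0.0000; Δ=(0.0000−0.0000)/(65.0122−32.5061)=0.0000; B=V−Δ·S=0.0000
Node (2,1) S=103.1940: V=(p*·1.0000+(1−p*)·0.0000)/1.17=0.7326; Δ=(1.0000−0.0000)/(130.0244−65.0122)=0.0154; B=V−Δ·S=-0.8547
Node (2,2) S=206.3880: V=(p*·1.0000+(1−p*)·1.0000)/1.17=0.8547; Δ=(1.0000−1.0000)/(260.0489−130.0244)=0.0000; B=V−Δ·S=0.8547
Node (1,0) S=81.9000: V=(p*·0.7326+(1−p*)·0.0000)/1.17=0.5367; Δ=(0.7326−0.0000)/(103.1940−51.5970)=0.0142; B=V−Δ·S=-0.6262
Node (1,1) S=163.8000: V=(p*·0.8547+(1−p*)·0.7326)/1.17=0.7156; Δ=(0.8547−0.7326)/(206.3880−103.1940)=0.0012; B=V−Δ·S=0.5218
Node (0,0) S=130.0000: V=(p*·0.7156+(1−p*)·0.5367)/1.17=0.5898; Δ=(0.7156−0.5367)/(163.8000−81.9000)=0.0022; B=V−Δ·S=0.3058
Check: Δ(0,0)·S0 + B(0,0) = 0.5898 = V0.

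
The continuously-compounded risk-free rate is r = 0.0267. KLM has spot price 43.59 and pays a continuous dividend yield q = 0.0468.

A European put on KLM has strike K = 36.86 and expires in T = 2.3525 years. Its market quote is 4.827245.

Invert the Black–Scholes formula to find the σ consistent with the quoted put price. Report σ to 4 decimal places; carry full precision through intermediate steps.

sigma = 0.3055

At σ = 0.3055 the Black–Scholes value reproduces the quote:
σ√T = 0.3055·√2.3525 = 0.468572
d₁ = (ln(S/K) + (r−q+σ²/2)T) / (σ√T) = (ln(43.59/36.86) + (0.0267−0.0468+0.3055²/2)·2.3525) / 0.468572 = (0.167701 + 0.062494) / 0.468572 = 0.491270
d₂ = d₁ − σ√T = 0.491270 − 0.468572 = 0.022698
e^{−rT} = 0.939120
e^{−qT} = 0.895747
N(−d₁) = 0.311618,  N(−d₂) = 0.490945
V = K·e^{−rT}·N(−d₂) − S·e^{−qT}·N(−d₁) = 16.994552 − 12.167307 = 4.827245 (the quoted price), and the Black–Scholes price is strictly increasing in σ, so σ is unique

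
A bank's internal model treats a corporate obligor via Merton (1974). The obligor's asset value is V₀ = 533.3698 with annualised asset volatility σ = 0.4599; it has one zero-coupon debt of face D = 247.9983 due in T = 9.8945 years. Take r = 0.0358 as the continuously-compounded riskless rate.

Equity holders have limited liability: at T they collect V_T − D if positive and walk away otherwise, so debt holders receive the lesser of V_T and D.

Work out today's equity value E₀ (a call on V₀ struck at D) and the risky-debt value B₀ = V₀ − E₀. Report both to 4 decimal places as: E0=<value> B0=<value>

E0=407.0218 B0=126.3480

Equity is a call on the firm's assets struck at D = 247.9983:
d₁ = [ln(V₀/D) + (r + σ²/2)T] / (σ√T)
   = [ln(533.3698/247.9983) + (0.0358 + 0.5·0.4599²)·9.8945] / (0.4599·√9.8945)
   = [0.765793 + 1.400606] / 1.446640 = 1.497539
d₂ = d₁ − σ√T = 1.497539 − 1.446640 = 0.050899
N(d₁) = 0.932873,  N(d₂) = 0.520297,  e^(−rT) = 0.701718
E₀ = V₀·N(d₁) − D·e^(−rT)·N(d₂)
   = 533.3698·0.932873 − 247.9983·0.701718·0.520297 = 407.021835
B₀ = V₀ − E₀ = 533.3698 − 407.021835 = 126.347965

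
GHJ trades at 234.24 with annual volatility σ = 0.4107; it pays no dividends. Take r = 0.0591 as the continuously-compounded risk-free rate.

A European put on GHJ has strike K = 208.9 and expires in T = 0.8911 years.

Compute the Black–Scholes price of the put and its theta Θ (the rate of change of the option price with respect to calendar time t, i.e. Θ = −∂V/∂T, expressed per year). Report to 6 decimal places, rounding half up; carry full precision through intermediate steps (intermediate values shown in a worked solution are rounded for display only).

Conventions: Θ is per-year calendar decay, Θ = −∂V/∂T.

price = 18.199394
Θ = -11.963895

σ√T = 0.4107·√0.8911 = 0.387693
d₁ = (ln(S/K) + (r+σ²/2)T) / (σ√T) = (ln(234.24/208.9) + (0.0591+0.4107²/2)·0.8911) / 0.387693 = (0.114491 + 0.127817) / 0.387693 = 0.624998
d₂ = d₁ − σ√T = 0.624998 − 0.387693 = 0.237305
e^{−rT} = 0.948699
N(−d₁) = 0.265986,  N(−d₂) = 0.406210
Put price V = K·e^{−rT}·N(−d₂) − S·N(−d₁) = 80.503966 − 62.304572 = 18.199394
φ(d₁) = (1/√(2π))·e^{−d₁²/2} = 0.328161
Θ = −S·φ(d₁)·σ/(2√T) + r·K·e^{−rT}·N(−d₂) = −16.721680 + 4.757784 = -11.963895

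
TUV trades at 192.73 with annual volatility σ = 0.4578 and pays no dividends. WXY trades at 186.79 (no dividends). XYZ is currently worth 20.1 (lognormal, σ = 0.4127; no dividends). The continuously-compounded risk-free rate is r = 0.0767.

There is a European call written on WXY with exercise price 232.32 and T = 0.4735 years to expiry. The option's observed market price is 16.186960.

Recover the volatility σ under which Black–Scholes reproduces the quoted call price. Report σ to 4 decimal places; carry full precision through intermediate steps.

At σ = 0.5610 the Black–Scholes value reproduces the quote:
σ√T = 0.561·√0.4735 = 0.386032
d₁ = (ln(S/K) + (r+σ²/2)T) / (σ√T) = (ln(186.79/232.32) + (0.0767+0.561²/2)·0.4735) / 0.386032 = (-0.218131 + 0.110828) / 0.386032 = -0.277965
d₂ = d₁ − σ√T = -0.277965 − 0.386032 = -0.663996
e^{−rT} = 0.964334
N(d₁) = 0.390520,  N(d₂) = 0.253346
V = S·N(d₁) − K·e^{−rT}·N(d₂) = 72.945192 − 56.758232 = 16.186960 (equal to the quote); since ∂V/∂σ > 0 for all σ, the implied volatility is unique

sigma = 0.5610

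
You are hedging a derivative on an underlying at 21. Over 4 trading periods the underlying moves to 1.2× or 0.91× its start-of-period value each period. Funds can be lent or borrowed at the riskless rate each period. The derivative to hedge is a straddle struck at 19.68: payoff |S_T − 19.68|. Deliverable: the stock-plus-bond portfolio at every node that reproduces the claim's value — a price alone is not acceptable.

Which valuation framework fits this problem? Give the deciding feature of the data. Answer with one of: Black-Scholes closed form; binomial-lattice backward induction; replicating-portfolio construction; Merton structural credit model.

Key observation: the deliverable is the dynamic trading strategy on the 4-step tree (spot 21, moves 1.2 and 0.91), so the valuation must go through the node-by-node replicating-portfolio solve.

framework: replicating-portfolio construction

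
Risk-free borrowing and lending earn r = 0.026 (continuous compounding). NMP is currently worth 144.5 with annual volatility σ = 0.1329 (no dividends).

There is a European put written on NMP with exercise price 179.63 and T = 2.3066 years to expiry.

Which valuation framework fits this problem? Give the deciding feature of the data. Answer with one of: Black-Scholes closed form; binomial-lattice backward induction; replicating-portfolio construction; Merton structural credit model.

Key observation: a European claim on NMP (strike 179.63) — a lognormal (GBM) underlying with constant rate and volatility — has an exact closed-form value; no lattice or capital structure is involved.

framework: Black-Scholes closed form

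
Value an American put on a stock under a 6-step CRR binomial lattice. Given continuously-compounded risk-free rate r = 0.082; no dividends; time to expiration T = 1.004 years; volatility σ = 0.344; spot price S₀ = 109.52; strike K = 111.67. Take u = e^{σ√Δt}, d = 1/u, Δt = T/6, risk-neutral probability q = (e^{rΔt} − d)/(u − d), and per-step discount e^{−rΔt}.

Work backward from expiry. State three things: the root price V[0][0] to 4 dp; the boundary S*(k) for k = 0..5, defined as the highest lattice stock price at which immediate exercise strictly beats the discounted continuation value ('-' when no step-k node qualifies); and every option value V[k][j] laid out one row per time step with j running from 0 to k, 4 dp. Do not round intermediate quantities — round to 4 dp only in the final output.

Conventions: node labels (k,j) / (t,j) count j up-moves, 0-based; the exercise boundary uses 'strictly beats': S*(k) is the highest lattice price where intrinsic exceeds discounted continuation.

Δt=0.16733, u=1.15110, d=0.86873, q=0.51381, disc=e^(-rΔt)=0.98637
k=6 terminal: V=max(K-S,0) → 64.5923 49.2906 29.0153 2.1500 0.0000 0.0000 0.0000
k=5: j=0 S=54.1911 intr=57.4789 cont=55.9571 V=57.4789[EX]; j=1 S=71.8049 intr=39.8651 cont=38.3433 V=39.8651[EX]; j=2 S=95.1438 intr=16.5262 cont=15.0044 V=16.5262[EX]; j=3 S=126.0685 intr=0.0000 cont=1.0311 V=1.0311[hold]; j=4 S=167.0447 intr=0.0000 cont=0.0000 V=0.0000[hold]; j=5 S=221.3394 intr=0.0000 cont=0.0000 V=0.0000[hold]  S*(5)=95.1438
k=4: j=0 S=62.3794 intr=49.2906 cont=47.7688 V=49.2906[EX]; j=1 S=82.6547 intr=29.0153 cont=27.4935 V=29.0153[EX]; j=2 S=109.5200 intr=2.1500 cont=8.4480 V=8.4480[hold]; j=3 S=145.1174 intr=0.0000 cont=0.4945 V=0.4945[hold]; j=4 S=192.2851 intr=0.0000 cont=0.0000 V=0.0000[hold]  S*(4)=82.6547
k=3: j=0 S=71.8049 intr=39.8651 cont=38.3433 V=39.8651[EX]; j=1 S=95.1438 intr=16.5262 cont=18.1963 V=18.1963[hold]; j=2 S=126.0685 intr=0.0000 cont=4.3020 V=4.3020[hold]; j=3 S=167.0447 intr=0.0000 cont=0.2371 V=0.2371[hold]  S*(3)=71.8049
k=2: j=0 S=82.6547 intr=29.0153 cont=28.3399 V=29.0153[EX]; j=1 S=109.5200 intr=2.1500 cont=10.9066 V=10.9066[hold]; j=2 S=145.1174 intr=0.0000 cont=2.1833 V=2.1833[hold]  S*(2)=82.6547
k=1: j=0 S=95.1438 intr=16.5262 cont=19.4423 V=19.4423[hold]; j=1 S=126.0685 intr=0.0000 cont=6.3369 V=6.3369[hold]  S*(1)=-
k=0: j=0 S=109.5200 intr=2.1500 cont=12.5355 V=12.5355[hold]  S*(0)=-

price = 12.5355
boundary = - - 82.6547 71.8049 82.6547 95.1438
tree:
12.5355
19.4423 6.3369
29.0153 10.9066 2.1833
39.8651 18.1963 4.3020 0.2371
49.2906 29.0153 8.4480 0.4945 0.0000
57.4789 39.8651 16.5262 1.0311 0.0000 0.0000
64.5923 49.2906 29.0153 2.1500 0.0000 0.0000 0.0000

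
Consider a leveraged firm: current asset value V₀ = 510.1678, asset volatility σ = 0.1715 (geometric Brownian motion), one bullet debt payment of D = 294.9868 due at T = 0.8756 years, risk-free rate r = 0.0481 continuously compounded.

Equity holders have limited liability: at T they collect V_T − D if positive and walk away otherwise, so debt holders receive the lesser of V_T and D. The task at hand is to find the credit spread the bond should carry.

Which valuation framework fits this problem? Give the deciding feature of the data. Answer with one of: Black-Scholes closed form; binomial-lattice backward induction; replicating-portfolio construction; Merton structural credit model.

Key observation: with the firm-asset dynamics (V₀ = 510.1678) and a single zero-coupon liability of face 294.9868 given, debt value, spread, and default probability all derive from the option view of the balance sheet.

framework: Merton structural credit model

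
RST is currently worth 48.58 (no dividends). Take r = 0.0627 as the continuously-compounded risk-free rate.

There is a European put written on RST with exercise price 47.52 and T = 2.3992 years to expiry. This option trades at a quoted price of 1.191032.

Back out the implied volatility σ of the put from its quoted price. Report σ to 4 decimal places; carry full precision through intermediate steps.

sigma = 0.1412

At σ = 0.1412 the Black–Scholes value reproduces the quote:
σ√T = 0.1412·√2.3992 = 0.218710
d₁ = (ln(S/K) + (r+σ²/2)T) / (σ√T) = (ln(48.58/47.52) + (0.0627+0.1412²/2)·2.3992) / 0.218710 = (0.022061 + 0.174347) / 0.218710 = 0.898031
d₂ = d₁ − σ√T = 0.898031 − 0.218710 = 0.679321
e^{−rT} = 0.860338
N(−d₁) = 0.184585,  N(−d₂) = 0.248467
V = K·e^{−rT}·N(−d₂) − S·N(−d₁) = 10.158148 − 8.967115 = 1.191032 (the quoted price), and the Black–Scholes price is strictly increasing in σ, so σ is unique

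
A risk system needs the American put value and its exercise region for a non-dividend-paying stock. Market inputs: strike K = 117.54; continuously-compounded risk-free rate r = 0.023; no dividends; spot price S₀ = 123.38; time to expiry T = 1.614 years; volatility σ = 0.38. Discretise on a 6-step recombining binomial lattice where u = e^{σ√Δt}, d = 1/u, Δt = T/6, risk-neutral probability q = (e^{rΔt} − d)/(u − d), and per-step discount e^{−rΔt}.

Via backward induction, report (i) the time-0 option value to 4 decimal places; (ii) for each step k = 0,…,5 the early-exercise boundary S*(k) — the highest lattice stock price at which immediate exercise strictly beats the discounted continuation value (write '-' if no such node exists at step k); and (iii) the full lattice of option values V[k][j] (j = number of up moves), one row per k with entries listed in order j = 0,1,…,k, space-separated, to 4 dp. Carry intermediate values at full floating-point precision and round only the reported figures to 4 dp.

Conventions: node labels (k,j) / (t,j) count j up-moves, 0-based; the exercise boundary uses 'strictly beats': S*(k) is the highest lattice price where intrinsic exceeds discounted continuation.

params: Δt=0.26900 u=1.21785 d=0.82112 q=0.46653 e^(-rΔt)=0.99383
t_6 payoffs: 79.7236 61.4522 34.3528 0.0000 0.0000 0.0000 0.0000
t_5: node(5,0) S=46.0547 payoff=71.4853 vs cont=70.7603 → 71.4853 [stop]  node(5,1) S=68.3065 payoff=49.2335 vs cont=48.5085 → 49.2335 [stop]  node(5,2) S=101.3096 payoff=16.2304 vs cont=18.2132 → 18.2132 [wait]  node(5,3) S=150.2585 payoff=0.0000 vs cont=0.0000 → 0.0000 [wait]  node(5,4) S=222.8575 payoff=0.0000 vs cont=0.0000 → 0.0000 [wait]  node(5,5) S=330.5335 payoff=0.0000 vs cont=0.0000 → 0.0000 [wait]  ⇒ S*(5)=68.3065
t_4: node(4,0) S=56.0878 payoff=61.4522 vs cont=60.7273 → 61.4522 [stop]  node(4,1) S=83.1872 payoff=34.3528 vs cont=34.5471 → 34.5471 [wait]  node(4,2) S=123.3800 payoff=0.0000 vs cont=9.6562 → 9.6562 [wait]  node(4,3) S=182.9924 payoff=0.0000 vs cont=0.0000 → 0.0000 [wait]  node(4,4) S=271.4072 payoff=0.0000 vs cont=0.0000 → 0.0000 [wait]  ⇒ S*(4)=56.0878
t_3: node(3,0) S=68.3065 payoff=49.2335 vs cont=48.5986 → 49.2335 [stop]  node(3,1) S=101.3096 payoff=16.2304 vs cont=22.7933 → 22.7933 [wait]  node(3,2) S=150.2585 payoff=0.0000 vs cont=5.1195 → 5.1195 [wait]  node(3,3) S=222.8575 payoff=0.0000 vs cont=0.0000 → 0.0000 [wait]  ⇒ S*(3)=68.3065
t_2: node(2,0) S=83.1872 payoff=34.3528 vs cont=36.6707 → 36.6707 [wait]  node(2,1) S=123.3800 payoff=0.0000 vs cont=14.4582 → 14.4582 [wait]  node(2,2) S=182.9924 payoff=0.0000 vs cont=2.7143 → 2.7143 [wait]  ⇒ S*(2)=-
t_1: node(1,0) S=101.3096 payoff=16.2304 vs cont=26.1457 → 26.1457 [wait]  node(1,1) S=150.2585 payoff=0.0000 vs cont=8.9239 → 8.9239 [wait]  ⇒ S*(1)=-
t_0: node(0,0) S=123.3800 payoff=0.0000 vs cont=17.9995 → 17.9995 [wait]  ⇒ S*(0)=-

price = 17.9995
boundary = - - - 68.3065 56.0878 68.3065
tree:
17.9995
26.1457 8.9239
36.6707 14.4582 2.7143
49.2335 22.7933 5.1195 0.0000
61.4522 34.5471 9.6562 0.0000 0.0000
71.4853 49.2335 18.2132 0.0000 0.0000 0.0000
79.7236 61.4522 34.3528 0.0000 0.0000 0.0000 0.0000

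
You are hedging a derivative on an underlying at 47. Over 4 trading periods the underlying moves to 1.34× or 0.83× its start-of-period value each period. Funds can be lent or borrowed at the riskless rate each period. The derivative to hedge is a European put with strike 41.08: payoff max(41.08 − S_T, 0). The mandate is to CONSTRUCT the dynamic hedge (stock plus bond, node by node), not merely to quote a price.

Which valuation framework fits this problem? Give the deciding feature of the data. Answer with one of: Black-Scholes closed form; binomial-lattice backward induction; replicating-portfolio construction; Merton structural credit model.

framework: replicating-portfolio construction

Key observation: a price alone would not answer the question — the per-node share/bond construction on the spot-47, 1.34/0.83 tree is required, and only the replicating-portfolio method yields it.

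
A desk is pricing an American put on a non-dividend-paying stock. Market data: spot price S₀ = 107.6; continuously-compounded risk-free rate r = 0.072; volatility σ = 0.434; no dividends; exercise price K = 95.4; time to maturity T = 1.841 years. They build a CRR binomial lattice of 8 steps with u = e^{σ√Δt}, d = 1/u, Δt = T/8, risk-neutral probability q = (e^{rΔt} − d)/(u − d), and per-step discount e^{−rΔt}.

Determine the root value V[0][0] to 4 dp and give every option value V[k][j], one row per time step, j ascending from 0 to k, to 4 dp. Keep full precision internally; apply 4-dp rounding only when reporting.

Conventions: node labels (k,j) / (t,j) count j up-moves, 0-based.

price = 13.3144
tree:
13.3144
19.4482 7.3342
27.5762 11.5855 3.1245
37.7821 17.8113 5.4493 0.7919
48.6115 26.4832 9.3218 1.5725 0.0000
57.4055 37.7821 15.5341 3.1225 0.0000 0.0000
64.5466 48.6115 24.9365 6.2002 0.0000 0.0000 0.0000
70.3456 57.4055 37.7821 12.3114 0.0000 0.0000 0.0000 0.0000
75.0546 64.5466 48.6115 24.4462 0.0000 0.0000 0.0000 0.0000 0.0000

Δt=0.23012  u=1.23145  d=0.81205  q=0.48797  discount=0.98357
step 8 (expiry): payoffs max(K−S,0) = 75.0546 64.5466 48.6115 24.4462 0.0000 0.0000 0.0000 0.0000 0.0000
k=7: (k=7,j=0): S=25.0544, K−S=70.3456, hold=68.7779 ⇒ V=70.3456 exercise | (k=7,j=1): S=37.9945, K−S=57.4055, hold=55.8378 ⇒ V=57.4055 exercise | (k=7,j=2): S=57.6179, K−S=37.7821, hold=36.2144 ⇒ V=37.7821 exercise | (k=7,j=3): S=87.3764, K−S=8.0236, hold=12.3114 ⇒ V=12.3114 continue | (k=7,j=4): S=132.5045, K−S=0.0000, hold=0.0000 ⇒ V=0.0000 continue | (k=7,j=5): S=200.9402, K−S=0.0000, hold=0.0000 ⇒ V=0.0000 continue | (k=7,j=6): S=304.7217, K−S=0.0000, hold=0.0000 ⇒ V=0.0000 continue | (k=7,j=7): S=462.1041, K−S=0.0000, hold=0.0000 ⇒ V=0.0000 continue
k=6: (k=6,j=0): S=30.8534, K−S=64.5466, hold=62.9789 ⇒ V=64.5466 exercise | (k=6,j=1): S=46.7885, K−S=48.6115, hold=47.0438 ⇒ V=48.6115 exercise | (k=6,j=2): S=70.9538, K−S=24.4462, hold=24.9365 ⇒ V=24.9365 continue | (k=6,j=3): S=107.6000, K−S=0.0000, hold=6.2002 ⇒ V=6.2002 continue | (k=6,j=4): S=163.1732, K−S=0.0000, hold=0.0000 ⇒ V=0.0000 continue | (k=6,j=5): S=247.4487, K−S=0.0000, hold=0.0000 ⇒ V=0.0000 continue | (k=6,j=6): S=375.2508, K−S=0.0000, hold=0.0000 ⇒ V=0.0000 continue
k=5: (k=5,j=0): S=37.9945, K−S=57.4055, hold=55.8378 ⇒ V=57.4055 exercise | (k=5,j=1): S=57.6179, K−S=37.7821, hold=36.4497 ⇒ V=37.7821 exercise | (k=5,j=2): S=87.3764, K−S=8.0236, hold=15.5341 ⇒ V=15.5341 continue | (k=5,j=3): S=132.5045, K−S=0.0000, hold=3.1225 ⇒ V=3.1225 continue | (k=5,j=4): S=200.9402, K−S=0.0000, hold=0.0000 ⇒ V=0.0000 continue | (k=5,j=5): S=304.7217, K−S=0.0000, hold=0.0000 ⇒ V=0.0000 continue
k=4: (k=4,j=0): S=46.7885, K−S=48.6115, hold=47.0438 ⇒ V=48.6115 exercise | (k=4,j=1): S=70.9538, K−S=24.4462, hold=26.4832 ⇒ V=26.4832 continue | (k=4,j=2): S=107.6000, K−S=0.0000, hold=9.3218 ⇒ V=9.3218 continue | (k=4,j=3): S=163.1732, K−S=0.0000, hold=1.5725 ⇒ V=1.5725 continue | (k=4,j=4): S=247.4487, K−S=0.0000, hold=0.0000 ⇒ V=0.0000 continue
k=3: (k=3,j=0): S=57.6179, K−S=37.7821, hold=37.1921 ⇒ V=37.7821 exercise | (k=3,j=1): S=87.3764, K−S=8.0236, hold=17.8113 ⇒ V=17.8113 continue | (k=3,j=2): S=132.5045, K−S=0.0000, hold=5.4493 ⇒ V=5.4493 continue | (k=3,j=3): S=200.9402, K−S=0.0000, hold=0.7919 ⇒ V=0.7919 continue
k=2: (k=2,j=0): S=70.9538, K−S=24.4462, hold=27.5762 ⇒ V=27.5762 continue | (k=2,j=1): S=107.6000, K−S=0.0000, hold=11.5855 ⇒ V=11.5855 continue | (k=2,j=2): S=163.1732, K−S=0.0000, hold=3.1245 ⇒ V=3.1245 continue
k=1: (k=1,j=0): S=87.3764, K−S=8.0236, hold=19.4482 ⇒ V=19.4482 continue | (k=1,j=1): S=132.5045, K−S=0.0000, hold=7.3342 ⇒ V=7.3342 continue
k=0: (k=0,j=0): S=107.6000, K−S=0.0000, hold=13.3144 ⇒ V=13.3144 continue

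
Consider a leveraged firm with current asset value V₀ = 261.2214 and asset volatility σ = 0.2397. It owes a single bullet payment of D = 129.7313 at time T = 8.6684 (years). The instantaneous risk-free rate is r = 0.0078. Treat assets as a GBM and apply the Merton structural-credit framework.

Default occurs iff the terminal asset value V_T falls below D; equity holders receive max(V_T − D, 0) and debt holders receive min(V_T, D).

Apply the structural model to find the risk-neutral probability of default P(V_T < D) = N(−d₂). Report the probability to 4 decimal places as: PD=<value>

With assets at 261.2214 and a single debt payment of 129.7313 at 8.6684 years:
d₁ = [ln(V₀/D) + (r + σ²/2)T] / (σ√T)
   = [ln(261.2214/129.7313) + (0.0078 + 0.5·0.2397²)·8.6684] / (0.2397·√8.6684)
   = [0.699903 + 0.316640] / 0.705728 = 1.440417
d₂ = d₁ − σ√T = 1.440417 − 0.705728 = 0.734688
risk-neutral PD = N(−d₂) = N(-0.734688) = 0.231265

PD=0.2313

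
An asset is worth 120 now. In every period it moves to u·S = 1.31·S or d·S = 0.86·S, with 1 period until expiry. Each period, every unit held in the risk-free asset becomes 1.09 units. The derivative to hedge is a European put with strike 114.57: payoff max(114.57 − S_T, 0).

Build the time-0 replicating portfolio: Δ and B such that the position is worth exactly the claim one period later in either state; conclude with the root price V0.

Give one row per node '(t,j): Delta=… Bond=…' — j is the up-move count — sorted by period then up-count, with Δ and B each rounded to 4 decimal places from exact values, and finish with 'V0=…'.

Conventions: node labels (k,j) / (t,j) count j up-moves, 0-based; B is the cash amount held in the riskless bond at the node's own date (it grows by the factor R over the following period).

(0,0): Delta=-0.2106 Bond=30.3664
V0=5.0997

Since d<R<u, set p* = (R−d)/(u−d) = 0.5111; price each node as the discounted p*-expectation of its children.
Payoffs at expiry: V(1,0)=11.3700, V(1,1)=0.0000
  t=0,j=0: stock 120.0000 → up 157.2000 (V=0.0000), down 103.2000 (V=11.3700). Price 5.0997; hedge Δ=-0.2106, bond B=30.3664.
Check: Δ(0,0)·S0 + B(0,0) = 5.0997 = V0.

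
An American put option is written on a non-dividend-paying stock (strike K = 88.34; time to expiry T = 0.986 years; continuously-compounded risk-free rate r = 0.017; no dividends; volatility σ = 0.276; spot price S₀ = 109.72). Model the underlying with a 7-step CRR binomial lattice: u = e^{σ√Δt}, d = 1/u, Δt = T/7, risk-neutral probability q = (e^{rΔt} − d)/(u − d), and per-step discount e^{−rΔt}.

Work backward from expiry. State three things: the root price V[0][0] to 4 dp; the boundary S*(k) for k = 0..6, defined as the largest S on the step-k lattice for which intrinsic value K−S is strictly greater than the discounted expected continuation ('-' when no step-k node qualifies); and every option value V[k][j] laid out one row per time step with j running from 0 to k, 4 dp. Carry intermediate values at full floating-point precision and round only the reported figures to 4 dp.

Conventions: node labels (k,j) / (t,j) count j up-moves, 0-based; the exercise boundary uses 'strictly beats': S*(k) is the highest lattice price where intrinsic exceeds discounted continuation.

params: Δt=0.14086 u=1.10914 d=0.90160 q=0.48568 e^(-rΔt)=0.99761
t_7 payoffs: 35.2051 22.9738 7.9270 0.0000 0.0000 0.0000 0.0000 0.0000
t_6: node(6,0) S=58.9341 payoff=29.4059 vs cont=29.1946 → 29.4059 [stop]  node(6,1) S=72.5003 payoff=15.8397 vs cont=15.6285 → 15.8397 [stop]  node(6,2) S=89.1893 payoff=0.0000 vs cont=4.0673 → 4.0673 [wait]  node(6,3) S=109.7200 payoff=0.0000 vs cont=0.0000 → 0.0000 [wait]  node(6,4) S=134.9767 payoff=0.0000 vs cont=0.0000 → 0.0000 [wait]  node(6,5) S=166.0474 payoff=0.0000 vs cont=0.0000 → 0.0000 [wait]  node(6,6) S=204.2703 payoff=0.0000 vs cont=0.0000 → 0.0000 [wait]  ⇒ S*(6)=72.5003
t_5: node(5,0) S=65.3662 payoff=22.9738 vs cont=22.7626 → 22.9738 [stop]  node(5,1) S=80.4130 payoff=7.9270 vs cont=10.0979 → 10.0979 [wait]  node(5,2) S=98.9234 payoff=0.0000 vs cont=2.0869 → 2.0869 [wait]  node(5,3) S=121.6949 payoff=0.0000 vs cont=0.0000 → 0.0000 [wait]  node(5,4) S=149.7082 payoff=0.0000 vs cont=0.0000 → 0.0000 [wait]  node(5,5) S=184.1699 payoff=0.0000 vs cont=0.0000 → 0.0000 [wait]  ⇒ S*(5)=65.3662
t_4: node(4,0) S=72.5003 payoff=15.8397 vs cont=16.6803 → 16.6803 [wait]  node(4,1) S=89.1893 payoff=0.0000 vs cont=6.1923 → 6.1923 [wait]  node(4,2) S=109.7200 payoff=0.0000 vs cont=1.0708 → 1.0708 [wait]  node(4,3) S=134.9767 payoff=0.0000 vs cont=0.0000 → 0.0000 [wait]  node(4,4) S=166.0474 payoff=0.0000 vs cont=0.0000 → 0.0000 [wait]  ⇒ S*(4)=-
t_3: node(3,0) S=80.4130 payoff=7.9270 vs cont=11.5588 → 11.5588 [wait]  node(3,1) S=98.9234 payoff=0.0000 vs cont=3.6960 → 3.6960 [wait]  node(3,2) S=121.6949 payoff=0.0000 vs cont=0.5494 → 0.5494 [wait]  node(3,3) S=149.7082 payoff=0.0000 vs cont=0.0000 → 0.0000 [wait]  ⇒ S*(3)=-
t_2: node(2,0) S=89.1893 payoff=0.0000 vs cont=7.7215 → 7.7215 [wait]  node(2,1) S=109.7200 payoff=0.0000 vs cont=2.1626 → 2.1626 [wait]  node(2,2) S=134.9767 payoff=0.0000 vs cont=0.2819 → 0.2819 [wait]  ⇒ S*(2)=-
t_1: node(1,0) S=98.9234 payoff=0.0000 vs cont=5.0096 → 5.0096 [wait]  node(1,1) S=121.6949 payoff=0.0000 vs cont=1.2462 → 1.2462 [wait]  ⇒ S*(1)=-
t_0: node(0,0) S=109.7200 payoff=0.0000 vs cont=3.1742 → 3.1742 [wait]  ⇒ S*(0)=-

price = 3.1742
boundary = - - - - - 65.3662 72.5003
tree:
3.1742
5.0096 1.2462
7.7215 2.1626 0.2819
11.5588 3.6960 0.5494 0.0000
16.6803 6.1923 1.0708 0.0000 0.0000
22.9738 10.0979 2.0869 0.0000 0.0000 0.0000
29.4059 15.8397 4.0673 0.0000 0.0000 0.0000 0.0000
35.2051 22.9738 7.9270 0.0000 0.0000 0.0000 0.0000 0.0000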